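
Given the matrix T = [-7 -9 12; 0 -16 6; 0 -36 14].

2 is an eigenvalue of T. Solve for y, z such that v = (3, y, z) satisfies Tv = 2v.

1, 3

We need (T - 2I)v = 0.
T - 2I = [[-9, -9, 12], [0, -18, 6], [0, -36, 12]].
Row 1: (-9)·3 + (-9)·y + (12)·z = 0
Row 2: (0)·3 + (-18)·y + (6)·z = 0
Row 3: (0)·3 + (-36)·y + (12)·z = 0
Solving gives y = 1, z = 3.
Check: T·(3, 1, 3) = (6, 2, 6) = 2·(3, 1, 3).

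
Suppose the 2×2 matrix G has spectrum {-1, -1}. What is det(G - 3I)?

If G has eigenvalues -1, -1, then G - 3I has eigenvalues -4, -4.
det(G - 3I) = (-4) · (-4) = 16.

16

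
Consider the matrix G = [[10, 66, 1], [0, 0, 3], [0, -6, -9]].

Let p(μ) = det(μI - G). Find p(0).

-180

p(0) = det(0·I − G) = det(−G) = (−1)^3·det(G).
det(G) = 180, so p(0) = -180.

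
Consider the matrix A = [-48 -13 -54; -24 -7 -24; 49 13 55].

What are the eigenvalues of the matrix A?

Set up det(sI - A) = 0.
Cofactor expansion gives p(s) = s^3 - 43s + 42.
Rational-root test: s = 1 gives p(1) = 0.
Dividing by (s - 1) leaves s^2 + s - 42.
The quadratic factors as (s + 7)·(s - 6).
Eigenvalues: -7, 1, 6.

-7, 1, 6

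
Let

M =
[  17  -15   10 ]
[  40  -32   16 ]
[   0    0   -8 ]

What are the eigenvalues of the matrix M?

Set up det(λI - M) = 0.
Cofactor expansion gives p(λ) = λ^3 + 23λ^2 + 176λ + 448.
Rational-root test: λ = -7 gives p(-7) = 0.
Dividing by (λ + 7) leaves λ^2 + 16λ + 64.
The quadratic factor is (λ + 8)^2.
Eigenvalues: -8, -8, -7.

-8, -8, -7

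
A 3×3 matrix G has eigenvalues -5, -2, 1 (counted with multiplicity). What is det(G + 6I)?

If G has eigenvalues -5, -2, 1, then G + 6I has eigenvalues 1, 4, 7.
det(G + 6I) = (1) · (4) · (7) = 28.

28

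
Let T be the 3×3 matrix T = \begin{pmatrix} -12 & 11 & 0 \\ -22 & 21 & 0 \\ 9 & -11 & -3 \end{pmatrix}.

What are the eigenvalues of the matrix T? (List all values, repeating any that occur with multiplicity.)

Compute the characteristic polynomial p(lambda) = det(lambda·I - T).
Cofactor expansion gives p(lambda) = lambda^3 - 6·lambda^2 - 37·lambda - 30.
Since p(-1) = 0, lambda = -1 is a root.
Dividing by (lambda + 1) leaves lambda^2 - 7·lambda - 30.
The quadratic factors as (lambda + 3)·(lambda - 10).
Eigenvalues: -3, -1, 10.

-3, -1, 10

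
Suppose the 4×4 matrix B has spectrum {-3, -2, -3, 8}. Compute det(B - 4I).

-1176

If B has eigenvalues -3, -2, -3, 8, then B - 4I has eigenvalues -7, -6, -7, 4.
det(B - 4I) = (-7) · (-6) · (-7) · (4) = -1176.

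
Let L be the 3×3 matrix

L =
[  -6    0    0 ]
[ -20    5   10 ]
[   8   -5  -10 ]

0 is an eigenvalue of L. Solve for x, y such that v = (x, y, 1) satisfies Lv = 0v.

We need (L)v = 0.
L = [[-6, 0, 0], [-20, 5, 10], [8, -5, -10]].
Row 1: (-6)·x + (0)·y + (0)·1 = 0
Row 2: (-20)·x + (5)·y + (10)·1 = 0
Row 3: (8)·x + (-5)·y + (-10)·1 = 0
Solving gives x = 0, y = -2.
Check: L·(0, -2, 1) = (0, 0, 0) = 0·(0, -2, 1).

0, -2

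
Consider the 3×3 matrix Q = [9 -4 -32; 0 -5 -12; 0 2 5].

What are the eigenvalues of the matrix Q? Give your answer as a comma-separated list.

-1, 1, 9

Compute the characteristic polynomial p(t) = det(tI - Q).
Cofactor expansion gives p(t) = t^3 - 9t^2 - t + 9.
Since p(9) = 0, t = 9 is a root.
Dividing by (t - 9) leaves t^2 - 1.
The quadratic factors as (t + 1)·(t - 1).
Eigenvalues: -1, 1, 9.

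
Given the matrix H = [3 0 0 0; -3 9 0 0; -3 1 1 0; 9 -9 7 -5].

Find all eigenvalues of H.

H is lower triangular, so its eigenvalues are the diagonal entries.
Diagonal: 3, 9, 1, -5.

-5, 1, 3, 9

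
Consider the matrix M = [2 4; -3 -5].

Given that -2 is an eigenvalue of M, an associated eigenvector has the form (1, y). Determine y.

-1

We need (M + 2I)v = 0.
M + 2I = [[4, 4], [-3, -3]].
Row 1: (4)·1 + (4)·y = 0
Row 2: (-3)·1 + (-3)·y = 0
Solving gives y = -1.
Check: M·(1, -1) = (-2, 2) = -2·(1, -1).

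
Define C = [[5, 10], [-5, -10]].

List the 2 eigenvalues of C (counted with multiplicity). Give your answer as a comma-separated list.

-5, 0

det(C - μI) = (5 - μ)(-10 - μ) - (10)·(-5) = μ^2 + 5μ.
This factors as (μ + 5)·μ = 0.
Eigenvalues: -5, 0.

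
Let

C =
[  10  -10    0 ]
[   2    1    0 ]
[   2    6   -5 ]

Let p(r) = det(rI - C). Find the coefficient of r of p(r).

p(r) = r^3 - 6r^2 - 25r + 150.
The coefficient of r is -25.

-25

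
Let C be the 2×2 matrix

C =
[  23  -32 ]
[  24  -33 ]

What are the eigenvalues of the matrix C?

det(C - μI) = (23 - μ)(-33 - μ) - (-32)·(24) = μ^2 + 10μ + 9.
This factors as (μ + 9)·(μ + 1) = 0.
Eigenvalues: -9, -1.

-9, -1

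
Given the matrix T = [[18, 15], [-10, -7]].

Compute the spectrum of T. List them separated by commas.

det(T - μI) = (18 - μ)(-7 - μ) - (15)·(-10) = μ^2 - 11μ + 24.
This factors as (μ - 3)·(μ - 8) = 0.
Eigenvalues: 3, 8.

3, 8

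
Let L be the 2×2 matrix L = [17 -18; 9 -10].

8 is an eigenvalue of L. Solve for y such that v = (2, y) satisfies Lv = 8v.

We need (L - 8I)v = 0.
L - 8I = [[9, -18], [9, -18]].
Row 1: (9)·2 + (-18)·y = 0
Row 2: (9)·2 + (-18)·y = 0
Solving gives y = 1.
Check: L·(2, 1) = (16, 8) = 8·(2, 1).

1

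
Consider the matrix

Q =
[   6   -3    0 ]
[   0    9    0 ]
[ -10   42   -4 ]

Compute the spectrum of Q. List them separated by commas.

The characteristic polynomial is p(λ) = det(λI - Q).
Cofactor expansion gives p(λ) = λ^3 - 11λ^2 - 6λ + 216.
Try λ = -4: p(-4) = 0, so -4 is a root.
Dividing by (λ + 4) leaves λ^2 - 15λ + 54.
The quadratic factors as (λ - 6)·(λ - 9).
Eigenvalues: -4, 6, 9.

-4, 6, 9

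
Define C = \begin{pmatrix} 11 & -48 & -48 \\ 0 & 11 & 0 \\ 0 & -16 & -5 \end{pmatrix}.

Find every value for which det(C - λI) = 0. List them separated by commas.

-5, 11, 11

Compute the characteristic polynomial p(λ) = det(λI - C).
Expanding the 3×3 determinant: p(λ) = λ^3 - 17λ^2 + 11λ + 605.
Since p(11) = 0, λ = 11 is a root.
Factor out (λ - 11): p(λ) = (λ - 11)·(λ^2 - 6λ - 55).
The quadratic factors as (λ + 5)·(λ - 11).
Eigenvalues: -5, 11, 11.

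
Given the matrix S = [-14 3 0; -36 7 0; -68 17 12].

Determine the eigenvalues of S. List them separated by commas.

Set up det(rI - S) = 0.
Cofactor expansion gives p(r) = r^3 - 5r^2 - 74r - 120.
Rational-root test: r = -5 gives p(-5) = 0.
Dividing by (r + 5) leaves r^2 - 10r - 24.
The quadratic factors as (r + 2)·(r - 12).
Eigenvalues: -5, -2, 12.

-5, -2, 12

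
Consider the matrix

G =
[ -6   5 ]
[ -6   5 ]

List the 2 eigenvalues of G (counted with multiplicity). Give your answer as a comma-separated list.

-1, 0

det(G - λI) = (-6 - λ)(5 - λ) - (5)·(-6) = λ^2 + λ.
This factors as (λ + 1)·λ = 0.
Eigenvalues: -1, 0.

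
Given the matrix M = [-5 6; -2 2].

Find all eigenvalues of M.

det(M - λI) = (-5 - λ)(2 - λ) - (6)·(-2) = λ^2 + 3λ + 2.
This factors as (λ + 2)·(λ + 1) = 0.
Eigenvalues: -2, -1.

-2, -1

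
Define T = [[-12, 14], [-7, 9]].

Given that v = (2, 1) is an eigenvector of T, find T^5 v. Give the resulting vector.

(-6250, -3125)

First find the eigenvalue: Tv = (-10, -5) = -5·(2, 1), so λ = -5.
Then T^5 v = λ^5·v = (-5)^5·(2, 1) = -3125·(2, 1) = (-6250, -3125).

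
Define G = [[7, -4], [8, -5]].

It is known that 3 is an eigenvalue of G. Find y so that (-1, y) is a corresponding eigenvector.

-1

We need (G - 3I)v = 0.
G - 3I = [[4, -4], [8, -8]].
Row 1: (4)·-1 + (-4)·y = 0
Row 2: (8)·-1 + (-8)·y = 0
Solving gives y = -1.
Check: G·(-1, -1) = (-3, -3) = 3·(-1, -1).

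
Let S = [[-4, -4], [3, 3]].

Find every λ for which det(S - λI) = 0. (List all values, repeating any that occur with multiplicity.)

det(S - tI) = (-4 - t)(3 - t) - (-4)·(3) = t^2 + t.
This factors as (t + 1)·t = 0.
Eigenvalues: -1, 0.

-1, 0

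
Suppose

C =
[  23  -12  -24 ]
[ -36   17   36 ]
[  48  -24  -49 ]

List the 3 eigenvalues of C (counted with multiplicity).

Set up det(rI - C) = 0.
Cofactor expansion gives p(r) = r^3 + 9r^2 + 15r + 7.
Try r = -1: p(-1) = 0, so -1 is a root.
Dividing by (r + 1) leaves r^2 + 8r + 7.
The quadratic factors as (r + 7)·(r + 1).
Eigenvalues: -7, -1, -1.

-7, -1, -1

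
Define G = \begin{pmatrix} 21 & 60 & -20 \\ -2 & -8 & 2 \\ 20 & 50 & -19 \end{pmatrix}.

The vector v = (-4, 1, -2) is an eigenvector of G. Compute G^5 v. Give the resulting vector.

First find the eigenvalue: Gv = (16, -4, 8) = -4·(-4, 1, -2), so λ = -4.
Then G^5 v = λ^5·v = (-4)^5·(-4, 1, -2) = -1024·(-4, 1, -2) = (4096, -1024, 2048).

(4096, -1024, 2048)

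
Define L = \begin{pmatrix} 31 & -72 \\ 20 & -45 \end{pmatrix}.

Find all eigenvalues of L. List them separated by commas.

det(L - sI) = (31 - s)(-45 - s) - (-72)·(20) = s^2 + 14s + 45.
This factors as (s + 9)·(s + 5) = 0.
Eigenvalues: -9, -5.

-9, -5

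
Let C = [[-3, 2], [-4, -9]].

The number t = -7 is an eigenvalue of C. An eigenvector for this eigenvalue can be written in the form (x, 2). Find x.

-1

We need (C + 7I)v = 0.
C + 7I = [[4, 2], [-4, -2]].
Row 1: (4)·x + (2)·2 = 0
Row 2: (-4)·x + (-2)·2 = 0
Solving gives x = -1.
Check: C·(-1, 2) = (7, -14) = -7·(-1, 2).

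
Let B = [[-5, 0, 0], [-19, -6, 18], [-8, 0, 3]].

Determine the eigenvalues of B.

-6, -5, 3

Set up det(tI - B) = 0.
Cofactor expansion gives p(t) = t^3 + 8t^2 - 3t - 90.
Rational-root test: t = -6 gives p(-6) = 0.
Factor out (t + 6): p(t) = (t + 6)·(t^2 + 2t - 15).
The quadratic factors as (t + 5)·(t - 3).
Eigenvalues: -6, -5, 3.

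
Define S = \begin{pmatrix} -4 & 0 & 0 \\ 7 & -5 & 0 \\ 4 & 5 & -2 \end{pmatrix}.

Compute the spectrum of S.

S is lower triangular, so its eigenvalues are the diagonal entries.
Diagonal: -4, -5, -2.

-5, -4, -2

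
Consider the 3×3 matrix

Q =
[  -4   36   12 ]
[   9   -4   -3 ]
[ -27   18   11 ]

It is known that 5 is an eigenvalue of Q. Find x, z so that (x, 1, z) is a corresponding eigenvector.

0, -3

We need (Q - 5I)v = 0.
Q - 5I = [[-9, 36, 12], [9, -9, -3], [-27, 18, 6]].
Row 1: (-9)·x + (36)·1 + (12)·z = 0
Row 2: (9)·x + (-9)·1 + (-3)·z = 0
Row 3: (-27)·x + (18)·1 + (6)·z = 0
Solving gives x = 0, z = -3.
Check: Q·(0, 1, -3) = (0, 5, -15) = 5·(0, 1, -3).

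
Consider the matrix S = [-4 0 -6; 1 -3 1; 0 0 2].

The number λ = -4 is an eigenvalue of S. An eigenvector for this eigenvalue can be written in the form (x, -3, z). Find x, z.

We need (S + 4I)v = 0.
S + 4I = [[0, 0, -6], [1, 1, 1], [0, 0, 6]].
Row 1: (0)·x + (0)·-3 + (-6)·z = 0
Row 2: (1)·x + (1)·-3 + (1)·z = 0
Row 3: (0)·x + (0)·-3 + (6)·z = 0
Solving gives x = 3, z = 0.
Check: S·(3, -3, 0) = (-12, 12, 0) = -4·(3, -3, 0).

3, 0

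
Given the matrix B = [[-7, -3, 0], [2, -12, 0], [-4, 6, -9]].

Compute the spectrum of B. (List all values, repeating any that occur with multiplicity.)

-10, -9, -9

The characteristic polynomial is p(λ) = det(λI - B).
Expanding the 3×3 determinant: p(λ) = λ^3 + 28λ^2 + 261λ + 810.
Rational-root test: λ = -9 gives p(-9) = 0.
Dividing by (λ + 9) leaves λ^2 + 19λ + 90.
The quadratic factors as (λ + 10)·(λ + 9).
Eigenvalues: -10, -9, -9.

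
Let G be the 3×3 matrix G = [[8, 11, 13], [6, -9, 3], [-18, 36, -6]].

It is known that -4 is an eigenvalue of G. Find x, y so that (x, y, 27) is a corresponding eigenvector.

We need (G + 4I)v = 0.
G + 4I = [[12, 11, 13], [6, -5, 3], [-18, 36, -2]].
Row 1: (12)·x + (11)·y + (13)·27 = 0
Row 2: (6)·x + (-5)·y + (3)·27 = 0
Row 3: (-18)·x + (36)·y + (-2)·27 = 0
Solving gives x = -21, y = -9.
Check: G·(-21, -9, 27) = (84, 36, -108) = -4·(-21, -9, 27).

-21, -9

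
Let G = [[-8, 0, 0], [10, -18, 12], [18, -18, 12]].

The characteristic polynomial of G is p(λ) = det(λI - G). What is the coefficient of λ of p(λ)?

p(λ) = λ^3 + 14λ^2 + 48λ.
The coefficient of λ is 48.

48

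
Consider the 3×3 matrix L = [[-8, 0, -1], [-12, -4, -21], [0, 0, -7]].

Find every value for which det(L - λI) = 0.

-8, -7, -4

Set up det(λI - L) = 0.
Expanding along the first row, p(λ) = λ^3 + 19λ^2 + 116λ + 224.
Rational-root test: λ = -7 gives p(-7) = 0.
Dividing by (λ + 7) leaves λ^2 + 12λ + 32.
The quadratic factors as (λ + 8)·(λ + 4).
Eigenvalues: -8, -7, -4.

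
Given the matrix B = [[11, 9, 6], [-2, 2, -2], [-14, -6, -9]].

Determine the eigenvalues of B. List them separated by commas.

Compute the characteristic polynomial p(μ) = det(μI - B).
Expanding the 3×3 determinant: p(μ) = μ^3 - 4μ^2 - 5μ.
Since p(-1) = 0, μ = -1 is a root.
Factor out (μ + 1): p(μ) = (μ + 1)·(μ^2 - 5μ).
The quadratic factors as μ·(μ - 5).
Eigenvalues: -1, 0, 5.

-1, 0, 5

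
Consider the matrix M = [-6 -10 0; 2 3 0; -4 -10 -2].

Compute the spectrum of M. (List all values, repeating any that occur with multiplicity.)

Set up det(μI - M) = 0.
Expanding the 3×3 determinant: p(μ) = μ^3 + 5μ^2 + 8μ + 4.
Rational-root test: μ = -1 gives p(-1) = 0.
Factor out (μ + 1): p(μ) = (μ + 1)·(μ^2 + 4μ + 4).
The quadratic factor is (μ + 2)^2.
Eigenvalues: -2, -2, -1.

-2, -2, -1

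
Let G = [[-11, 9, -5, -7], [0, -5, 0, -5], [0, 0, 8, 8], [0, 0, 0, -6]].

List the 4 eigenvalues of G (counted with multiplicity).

-11, -6, -5, 8

G is upper triangular, so its eigenvalues are the diagonal entries.
Diagonal: -11, -5, 8, -6.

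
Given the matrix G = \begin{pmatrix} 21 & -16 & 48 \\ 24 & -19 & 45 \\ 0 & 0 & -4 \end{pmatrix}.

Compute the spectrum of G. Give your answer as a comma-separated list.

Set up det(lambda·I - G) = 0.
Expanding the 3×3 determinant: p(lambda) = lambda^3 + 2·lambda^2 - 23·lambda - 60.
Since p(-3) = 0, lambda = -3 is a root.
Factor out (lambda + 3): p(lambda) = (lambda + 3)·(lambda^2 - lambda - 20).
The quadratic factors as (lambda + 4)·(lambda - 5).
Eigenvalues: -4, -3, 5.

-4, -3, 5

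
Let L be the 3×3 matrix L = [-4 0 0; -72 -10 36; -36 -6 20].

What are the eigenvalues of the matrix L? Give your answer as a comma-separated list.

-4, 2, 8

The characteristic polynomial is p(λ) = det(λI - L).
Cofactor expansion gives p(λ) = λ^3 - 6λ^2 - 24λ + 64.
Try λ = 8: p(8) = 0, so 8 is a root.
Factor out (λ - 8): p(λ) = (λ - 8)·(λ^2 + 2λ - 8).
The quadratic factors as (λ + 4)·(λ - 2).
Eigenvalues: -4, 2, 8.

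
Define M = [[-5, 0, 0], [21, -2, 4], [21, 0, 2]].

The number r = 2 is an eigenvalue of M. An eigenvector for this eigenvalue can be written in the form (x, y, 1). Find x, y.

We need (M - 2I)v = 0.
M - 2I = [[-7, 0, 0], [21, -4, 4], [21, 0, 0]].
Row 1: (-7)·x + (0)·y + (0)·1 = 0
Row 2: (21)·x + (-4)·y + (4)·1 = 0
Row 3: (21)·x + (0)·y + (0)·1 = 0
Solving gives x = 0, y = 1.
Check: M·(0, 1, 1) = (0, 2, 2) = 2·(0, 1, 1).

0, 1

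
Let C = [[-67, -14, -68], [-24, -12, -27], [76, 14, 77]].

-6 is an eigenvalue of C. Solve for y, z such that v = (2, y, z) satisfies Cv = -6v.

1, -2

We need (C + 6I)v = 0.
C + 6I = [[-61, -14, -68], [-24, -6, -27], [76, 14, 83]].
Row 1: (-61)·2 + (-14)·y + (-68)·z = 0
Row 2: (-24)·2 + (-6)·y + (-27)·z = 0
Row 3: (76)·2 + (14)·y + (83)·z = 0
Solving gives y = 1, z = -2.
Check: C·(2, 1, -2) = (-12, -6, 12) = -6·(2, 1, -2).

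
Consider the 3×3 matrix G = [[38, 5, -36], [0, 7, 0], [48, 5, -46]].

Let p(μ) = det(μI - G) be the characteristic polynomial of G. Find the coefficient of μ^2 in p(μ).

The coefficient of μ^2 of det(μI - G) is −trace(G).
trace(G) = (38) + (7) + (-46) = -1, so the coefficient is 1.

1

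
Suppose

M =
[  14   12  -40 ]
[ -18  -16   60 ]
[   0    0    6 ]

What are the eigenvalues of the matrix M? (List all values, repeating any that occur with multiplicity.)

-4, 2, 6

Compute the characteristic polynomial p(lambda) = det(lambda·I - M).
Expanding the 3×3 determinant: p(lambda) = lambda^3 - 4·lambda^2 - 20·lambda + 48.
Since p(2) = 0, lambda = 2 is a root.
Factor out (lambda - 2): p(lambda) = (lambda - 2)·(lambda^2 - 2·lambda - 24).
The quadratic factors as (lambda + 4)·(lambda - 6).
Eigenvalues: -4, 2, 6.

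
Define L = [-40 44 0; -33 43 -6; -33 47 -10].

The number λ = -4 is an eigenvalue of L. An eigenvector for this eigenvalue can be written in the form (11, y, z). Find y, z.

9, 10

We need (L + 4I)v = 0.
L + 4I = [[-36, 44, 0], [-33, 47, -6], [-33, 47, -6]].
Row 1: (-36)·11 + (44)·y + (0)·z = 0
Row 2: (-33)·11 + (47)·y + (-6)·z = 0
Row 3: (-33)·11 + (47)·y + (-6)·z = 0
Solving gives y = 9, z = 10.
Check: L·(11, 9, 10) = (-44, -36, -40) = -4·(11, 9, 10).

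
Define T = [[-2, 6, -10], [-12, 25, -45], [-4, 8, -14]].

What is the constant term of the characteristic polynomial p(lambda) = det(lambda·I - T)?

-12

p(0) = det(0·I − T) = det(−T) = (−1)^3·det(T).
det(T) = 12, so p(0) = -12.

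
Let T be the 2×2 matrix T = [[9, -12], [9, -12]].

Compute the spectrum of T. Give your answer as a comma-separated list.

det(T - rI) = (9 - r)(-12 - r) - (-12)·(9) = r^2 + 3r.
This factors as (r + 3)·r = 0.
Eigenvalues: -3, 0.

-3, 0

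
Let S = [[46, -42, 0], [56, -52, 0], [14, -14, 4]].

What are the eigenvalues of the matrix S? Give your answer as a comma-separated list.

Compute the characteristic polynomial p(s) = det(sI - S).
Expanding along the first row, p(s) = s^3 + 2s^2 - 64s + 160.
Try s = 4: p(4) = 0, so 4 is a root.
Dividing by (s - 4) leaves s^2 + 6s - 40.
The quadratic factors as (s + 10)·(s - 4).
Eigenvalues: -10, 4, 4.

-10, 4, 4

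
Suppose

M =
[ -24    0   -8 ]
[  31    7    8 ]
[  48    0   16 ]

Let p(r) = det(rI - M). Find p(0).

0

p(0) = det(0·I − M) = det(−M) = (−1)^3·det(M).
det(M) = 0, so p(0) = 0.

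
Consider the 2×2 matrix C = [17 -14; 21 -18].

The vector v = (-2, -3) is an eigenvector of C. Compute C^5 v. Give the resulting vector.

First find the eigenvalue: Cv = (8, 12) = -4·(-2, -3), so λ = -4.
Then C^5 v = λ^5·v = (-4)^5·(-2, -3) = -1024·(-2, -3) = (2048, 3072).

(2048, 3072)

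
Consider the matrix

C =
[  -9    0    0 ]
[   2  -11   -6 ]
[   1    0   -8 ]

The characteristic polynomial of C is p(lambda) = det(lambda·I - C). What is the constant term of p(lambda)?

792

p(lambda) = lambda^3 + 28·lambda^2 + 259·lambda + 792.
The constant term is 792.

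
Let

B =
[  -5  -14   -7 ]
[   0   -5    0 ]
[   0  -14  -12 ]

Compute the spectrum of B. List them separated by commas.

Compute the characteristic polynomial p(λ) = det(λI - B).
Expanding the 3×3 determinant: p(λ) = λ^3 + 22λ^2 + 145λ + 300.
Since p(-5) = 0, λ = -5 is a root.
Dividing by (λ + 5) leaves λ^2 + 17λ + 60.
The quadratic factors as (λ + 12)·(λ + 5).
Eigenvalues: -12, -5, -5.

-12, -5, -5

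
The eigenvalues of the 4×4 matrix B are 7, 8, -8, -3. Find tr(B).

trace(B) is the sum of the eigenvalues: (7) + (8) + (-8) + (-3) = 4.

4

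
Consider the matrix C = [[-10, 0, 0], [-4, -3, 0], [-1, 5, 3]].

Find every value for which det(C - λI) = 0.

C is lower triangular, so its eigenvalues are the diagonal entries.
Diagonal: -10, -3, 3.

-10, -3, 3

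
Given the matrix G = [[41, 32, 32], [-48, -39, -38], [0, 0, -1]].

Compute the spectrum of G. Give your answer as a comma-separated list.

The characteristic polynomial is p(r) = det(rI - G).
Expanding along the first row, p(r) = r^3 - r^2 - 65r - 63.
Rational-root test: r = -1 gives p(-1) = 0.
Factor out (r + 1): p(r) = (r + 1)·(r^2 - 2r - 63).
The quadratic factors as (r + 7)·(r - 9).
Eigenvalues: -7, -1, 9.

-7, -1, 9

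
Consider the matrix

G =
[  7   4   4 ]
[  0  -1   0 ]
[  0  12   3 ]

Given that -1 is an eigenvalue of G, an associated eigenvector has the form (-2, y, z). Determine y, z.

We need (G + 1I)v = 0.
G + 1I = [[8, 4, 4], [0, 0, 0], [0, 12, 4]].
Row 1: (8)·-2 + (4)·y + (4)·z = 0
Row 2: (0)·-2 + (0)·y + (0)·z = 0
Row 3: (0)·-2 + (12)·y + (4)·z = 0
Solving gives y = -2, z = 6.
Check: G·(-2, -2, 6) = (2, 2, -6) = -1·(-2, -2, 6).

-2, 6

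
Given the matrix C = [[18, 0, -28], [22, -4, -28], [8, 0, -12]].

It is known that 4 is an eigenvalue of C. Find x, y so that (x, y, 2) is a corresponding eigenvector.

4, 4

We need (C - 4I)v = 0.
C - 4I = [[14, 0, -28], [22, -8, -28], [8, 0, -16]].
Row 1: (14)·x + (0)·y + (-28)·2 = 0
Row 2: (22)·x + (-8)·y + (-28)·2 = 0
Row 3: (8)·x + (0)·y + (-16)·2 = 0
Solving gives x = 4, y = 4.
Check: C·(4, 4, 2) = (16, 16, 8) = 4·(4, 4, 2).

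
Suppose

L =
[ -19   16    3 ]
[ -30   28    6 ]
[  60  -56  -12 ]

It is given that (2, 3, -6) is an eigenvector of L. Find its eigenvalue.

-4

Compute Lv: L·(2, 3, -6) = (-8, -12, 24).
Since Lv = λv, compare component 1: -8 = λ·2, so λ = -4.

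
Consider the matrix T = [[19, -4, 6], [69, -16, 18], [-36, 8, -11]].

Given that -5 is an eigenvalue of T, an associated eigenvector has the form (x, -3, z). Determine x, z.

We need (T + 5I)v = 0.
T + 5I = [[24, -4, 6], [69, -11, 18], [-36, 8, -6]].
Row 1: (24)·x + (-4)·-3 + (6)·z = 0
Row 2: (69)·x + (-11)·-3 + (18)·z = 0
Row 3: (-36)·x + (8)·-3 + (-6)·z = 0
Solving gives x = -1, z = 2.
Check: T·(-1, -3, 2) = (5, 15, -10) = -5·(-1, -3, 2).

-1, 2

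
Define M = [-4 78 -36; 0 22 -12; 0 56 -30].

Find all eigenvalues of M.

The characteristic polynomial is p(s) = det(sI - M).
Expanding along the first row, p(s) = s^3 + 12s^2 + 44s + 48.
Since p(-4) = 0, s = -4 is a root.
Factor out (s + 4): p(s) = (s + 4)·(s^2 + 8s + 12).
The quadratic factors as (s + 6)·(s + 2).
Eigenvalues: -6, -4, -2.

-6, -4, -2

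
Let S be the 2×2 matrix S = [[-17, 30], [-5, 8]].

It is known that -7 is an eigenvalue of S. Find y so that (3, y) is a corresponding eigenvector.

1

We need (S + 7I)v = 0.
S + 7I = [[-10, 30], [-5, 15]].
Row 1: (-10)·3 + (30)·y = 0
Row 2: (-5)·3 + (15)·y = 0
Solving gives y = 1.
Check: S·(3, 1) = (-21, -7) = -7·(3, 1).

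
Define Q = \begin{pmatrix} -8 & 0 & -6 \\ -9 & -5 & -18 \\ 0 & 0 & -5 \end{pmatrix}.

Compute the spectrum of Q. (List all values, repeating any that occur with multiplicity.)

-8, -5, -5

Set up det(lambda·I - Q) = 0.
Expanding along the first row, p(lambda) = lambda^3 + 18·lambda^2 + 105·lambda + 200.
Rational-root test: lambda = -5 gives p(-5) = 0.
Factor out (lambda + 5): p(lambda) = (lambda + 5)·(lambda^2 + 13·lambda + 40).
The quadratic factors as (lambda + 8)·(lambda + 5).
Eigenvalues: -8, -5, -5.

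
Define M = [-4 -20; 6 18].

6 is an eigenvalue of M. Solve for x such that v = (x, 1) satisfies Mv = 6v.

We need (M - 6I)v = 0.
M - 6I = [[-10, -20], [6, 12]].
Row 1: (-10)·x + (-20)·1 = 0
Row 2: (6)·x + (12)·1 = 0
Solving gives x = -2.
Check: M·(-2, 1) = (-12, 6) = 6·(-2, 1).

-2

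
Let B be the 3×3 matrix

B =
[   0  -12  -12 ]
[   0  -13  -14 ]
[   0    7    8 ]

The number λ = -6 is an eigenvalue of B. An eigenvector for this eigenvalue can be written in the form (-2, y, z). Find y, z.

We need (B + 6I)v = 0.
B + 6I = [[6, -12, -12], [0, -7, -14], [0, 7, 14]].
Row 1: (6)·-2 + (-12)·y + (-12)·z = 0
Row 2: (0)·-2 + (-7)·y + (-14)·z = 0
Row 3: (0)·-2 + (7)·y + (14)·z = 0
Solving gives y = -2, z = 1.
Check: B·(-2, -2, 1) = (12, 12, -6) = -6·(-2, -2, 1).

-2, 1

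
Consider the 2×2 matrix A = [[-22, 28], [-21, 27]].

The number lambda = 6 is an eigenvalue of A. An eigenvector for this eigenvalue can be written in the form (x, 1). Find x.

We need (A - 6I)v = 0.
A - 6I = [[-28, 28], [-21, 21]].
Row 1: (-28)·x + (28)·1 = 0
Row 2: (-21)·x + (21)·1 = 0
Solving gives x = 1.
Check: A·(1, 1) = (6, 6) = 6·(1, 1).

1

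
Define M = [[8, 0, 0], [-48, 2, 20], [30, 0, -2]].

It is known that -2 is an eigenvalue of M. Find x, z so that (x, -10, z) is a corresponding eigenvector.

0, 2

We need (M + 2I)v = 0.
M + 2I = [[10, 0, 0], [-48, 4, 20], [30, 0, 0]].
Row 1: (10)·x + (0)·-10 + (0)·z = 0
Row 2: (-48)·x + (4)·-10 + (20)·z = 0
Row 3: (30)·x + (0)·-10 + (0)·z = 0
Solving gives x = 0, z = 2.
Check: M·(0, -10, 2) = (0, 20, -4) = -2·(0, -10, 2).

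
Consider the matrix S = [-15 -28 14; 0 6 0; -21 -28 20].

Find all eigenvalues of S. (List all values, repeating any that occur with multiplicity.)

-1, 6, 6

Set up det(λI - S) = 0.
Cofactor expansion gives p(λ) = λ^3 - 11λ^2 + 24λ + 36.
Since p(-1) = 0, λ = -1 is a root.
Dividing by (λ + 1) leaves λ^2 - 12λ + 36.
The quadratic factor is (λ - 6)^2.
Eigenvalues: -1, 6, 6.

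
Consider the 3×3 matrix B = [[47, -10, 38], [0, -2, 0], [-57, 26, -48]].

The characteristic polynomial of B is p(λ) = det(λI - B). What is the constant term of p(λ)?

-180

p(λ) = λ^3 + 3λ^2 - 88λ - 180.
The constant term is -180.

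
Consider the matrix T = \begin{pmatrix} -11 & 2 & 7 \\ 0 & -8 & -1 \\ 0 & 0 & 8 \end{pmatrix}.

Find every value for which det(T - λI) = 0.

-11, -8, 8

T is upper triangular, so its eigenvalues are the diagonal entries.
Diagonal: -11, -8, 8.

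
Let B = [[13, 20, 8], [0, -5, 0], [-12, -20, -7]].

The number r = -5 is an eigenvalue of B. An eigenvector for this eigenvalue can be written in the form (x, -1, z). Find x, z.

2, -2

We need (B + 5I)v = 0.
B + 5I = [[18, 20, 8], [0, 0, 0], [-12, -20, -2]].
Row 1: (18)·x + (20)·-1 + (8)·z = 0
Row 2: (0)·x + (0)·-1 + (0)·z = 0
Row 3: (-12)·x + (-20)·-1 + (-2)·z = 0
Solving gives x = 2, z = -2.
Check: B·(2, -1, -2) = (-10, 5, 10) = -5·(2, -1, -2).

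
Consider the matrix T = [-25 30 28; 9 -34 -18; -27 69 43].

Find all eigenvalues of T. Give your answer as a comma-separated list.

-11, -7, 2

Compute the characteristic polynomial p(t) = det(tI - T).
Expanding the 3×3 determinant: p(t) = t^3 + 16t^2 + 41t - 154.
Rational-root test: t = -7 gives p(-7) = 0.
Dividing by (t + 7) leaves t^2 + 9t - 22.
The quadratic factors as (t + 11)·(t - 2).
Eigenvalues: -11, -7, 2.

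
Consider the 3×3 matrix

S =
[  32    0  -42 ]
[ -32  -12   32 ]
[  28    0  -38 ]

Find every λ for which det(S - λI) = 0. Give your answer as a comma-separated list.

-12, -10, 4

Set up det(tI - S) = 0.
Cofactor expansion gives p(t) = t^3 + 18t^2 + 32t - 480.
Try t = -12: p(-12) = 0, so -12 is a root.
Factor out (t + 12): p(t) = (t + 12)·(t^2 + 6t - 40).
The quadratic factors as (t + 10)·(t - 4).
Eigenvalues: -12, -10, 4.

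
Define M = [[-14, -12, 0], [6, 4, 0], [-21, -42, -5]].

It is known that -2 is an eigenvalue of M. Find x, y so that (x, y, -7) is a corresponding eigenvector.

We need (M + 2I)v = 0.
M + 2I = [[-12, -12, 0], [6, 6, 0], [-21, -42, -3]].
Row 1: (-12)·x + (-12)·y + (0)·-7 = 0
Row 2: (6)·x + (6)·y + (0)·-7 = 0
Row 3: (-21)·x + (-42)·y + (-3)·-7 = 0
Solving gives x = -1, y = 1.
Check: M·(-1, 1, -7) = (2, -2, 14) = -2·(-1, 1, -7).

-1, 1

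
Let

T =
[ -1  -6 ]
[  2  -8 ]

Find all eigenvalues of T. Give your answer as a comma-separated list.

det(T - rI) = (-1 - r)(-8 - r) - (-6)·(2) = r^2 + 9r + 20.
This factors as (r + 5)·(r + 4) = 0.
Eigenvalues: -5, -4.

-5, -4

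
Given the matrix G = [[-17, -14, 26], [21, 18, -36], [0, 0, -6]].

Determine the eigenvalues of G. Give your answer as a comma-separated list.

-6, -3, 4

The characteristic polynomial is p(lambda) = det(lambda·I - G).
Cofactor expansion gives p(lambda) = lambda^3 + 5·lambda^2 - 18·lambda - 72.
Since p(-6) = 0, lambda = -6 is a root.
Dividing by (lambda + 6) leaves lambda^2 - lambda - 12.
The quadratic factors as (lambda + 3)·(lambda - 4).
Eigenvalues: -6, -3, 4.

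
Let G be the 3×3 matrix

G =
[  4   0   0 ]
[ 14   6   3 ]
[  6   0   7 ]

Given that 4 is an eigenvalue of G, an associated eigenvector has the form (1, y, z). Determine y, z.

-4, -2

We need (G - 4I)v = 0.
G - 4I = [[0, 0, 0], [14, 2, 3], [6, 0, 3]].
Row 1: (0)·1 + (0)·y + (0)·z = 0
Row 2: (14)·1 + (2)·y + (3)·z = 0
Row 3: (6)·1 + (0)·y + (3)·z = 0
Solving gives y = -4, z = -2.
Check: G·(1, -4, -2) = (4, -16, -8) = 4·(1, -4, -2).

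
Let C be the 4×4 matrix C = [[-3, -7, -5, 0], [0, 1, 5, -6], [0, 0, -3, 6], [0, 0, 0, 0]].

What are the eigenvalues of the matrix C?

-3, -3, 0, 1

C is upper triangular, so its eigenvalues are the diagonal entries.
Diagonal: -3, 1, -3, 0.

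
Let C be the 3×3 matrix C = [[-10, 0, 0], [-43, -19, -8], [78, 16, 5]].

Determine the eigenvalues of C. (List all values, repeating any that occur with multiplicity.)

-11, -10, -3

The characteristic polynomial is p(λ) = det(λI - C).
Cofactor expansion gives p(λ) = λ^3 + 24λ^2 + 173λ + 330.
Rational-root test: λ = -3 gives p(-3) = 0.
Dividing by (λ + 3) leaves λ^2 + 21λ + 110.
The quadratic factors as (λ + 11)·(λ + 10).
Eigenvalues: -11, -10, -3.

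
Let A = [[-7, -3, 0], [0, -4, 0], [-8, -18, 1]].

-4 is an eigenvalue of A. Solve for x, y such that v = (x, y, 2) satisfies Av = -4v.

We need (A + 4I)v = 0.
A + 4I = [[-3, -3, 0], [0, 0, 0], [-8, -18, 5]].
Row 1: (-3)·x + (-3)·y + (0)·2 = 0
Row 2: (0)·x + (0)·y + (0)·2 = 0
Row 3: (-8)·x + (-18)·y + (5)·2 = 0
Solving gives x = -1, y = 1.
Check: A·(-1, 1, 2) = (4, -4, -8) = -4·(-1, 1, 2).

-1, 1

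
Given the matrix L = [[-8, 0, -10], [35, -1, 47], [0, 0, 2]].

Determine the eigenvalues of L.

The characteristic polynomial is p(lambda) = det(lambda·I - L).
Expanding along the first row, p(lambda) = lambda^3 + 7·lambda^2 - 10·lambda - 16.
Since p(-8) = 0, lambda = -8 is a root.
Factor out (lambda + 8): p(lambda) = (lambda + 8)·(lambda^2 - lambda - 2).
The quadratic factors as (lambda + 1)·(lambda - 2).
Eigenvalues: -8, -1, 2.

-8, -1, 2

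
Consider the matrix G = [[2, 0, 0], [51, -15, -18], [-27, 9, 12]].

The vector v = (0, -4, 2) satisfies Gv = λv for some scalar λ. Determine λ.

-6

Compute Gv: G·(0, -4, 2) = (0, 24, -12).
Since Gv = λv, compare component 2: 24 = λ·-4, so λ = -6.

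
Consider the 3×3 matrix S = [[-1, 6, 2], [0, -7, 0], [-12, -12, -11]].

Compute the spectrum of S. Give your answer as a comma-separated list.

-7, -7, -5

Compute the characteristic polynomial p(λ) = det(λI - S).
Cofactor expansion gives p(λ) = λ^3 + 19λ^2 + 119λ + 245.
Rational-root test: λ = -5 gives p(-5) = 0.
Dividing by (λ + 5) leaves λ^2 + 14λ + 49.
The quadratic factor is (λ + 7)^2.
Eigenvalues: -7, -7, -5.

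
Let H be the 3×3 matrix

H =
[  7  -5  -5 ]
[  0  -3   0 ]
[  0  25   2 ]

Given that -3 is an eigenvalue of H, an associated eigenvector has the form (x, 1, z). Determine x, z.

We need (H + 3I)v = 0.
H + 3I = [[10, -5, -5], [0, 0, 0], [0, 25, 5]].
Row 1: (10)·x + (-5)·1 + (-5)·z = 0
Row 2: (0)·x + (0)·1 + (0)·z = 0
Row 3: (0)·x + (25)·1 + (5)·z = 0
Solving gives x = -2, z = -5.
Check: H·(-2, 1, -5) = (6, -3, 15) = -3·(-2, 1, -5).

-2, -5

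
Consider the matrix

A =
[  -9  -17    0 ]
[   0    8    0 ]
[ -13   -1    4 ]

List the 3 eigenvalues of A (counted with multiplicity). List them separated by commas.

Set up det(λI - A) = 0.
Expanding the 3×3 determinant: p(λ) = λ^3 - 3λ^2 - 76λ + 288.
Since p(8) = 0, λ = 8 is a root.
Dividing by (λ - 8) leaves λ^2 + 5λ - 36.
The quadratic factors as (λ + 9)·(λ - 4).
Eigenvalues: -9, 4, 8.

-9, 4, 8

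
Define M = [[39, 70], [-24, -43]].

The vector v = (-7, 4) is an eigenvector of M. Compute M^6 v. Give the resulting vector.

(-7, 4)

First find the eigenvalue: Mv = (7, -4) = -1·(-7, 4), so λ = -1.
Then M^6 v = λ^6·v = (-1)^6·(-7, 4) = 1·(-7, 4) = (-7, 4).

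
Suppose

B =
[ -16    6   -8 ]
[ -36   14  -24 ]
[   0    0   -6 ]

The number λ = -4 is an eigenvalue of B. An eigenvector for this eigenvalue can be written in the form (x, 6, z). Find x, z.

We need (B + 4I)v = 0.
B + 4I = [[-12, 6, -8], [-36, 18, -24], [0, 0, -2]].
Row 1: (-12)·x + (6)·6 + (-8)·z = 0
Row 2: (-36)·x + (18)·6 + (-24)·z = 0
Row 3: (0)·x + (0)·6 + (-2)·z = 0
Solving gives x = 3, z = 0.
Check: B·(3, 6, 0) = (-12, -24, 0) = -4·(3, 6, 0).

3, 0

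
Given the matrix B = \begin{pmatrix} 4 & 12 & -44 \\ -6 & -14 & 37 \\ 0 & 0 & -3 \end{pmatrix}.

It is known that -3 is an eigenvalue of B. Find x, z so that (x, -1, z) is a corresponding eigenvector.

We need (B + 3I)v = 0.
B + 3I = [[7, 12, -44], [-6, -11, 37], [0, 0, 0]].
Row 1: (7)·x + (12)·-1 + (-44)·z = 0
Row 2: (-6)·x + (-11)·-1 + (37)·z = 0
Row 3: (0)·x + (0)·-1 + (0)·z = 0
Solving gives x = 8, z = 1.
Check: B·(8, -1, 1) = (-24, 3, -3) = -3·(8, -1, 1).

8, 1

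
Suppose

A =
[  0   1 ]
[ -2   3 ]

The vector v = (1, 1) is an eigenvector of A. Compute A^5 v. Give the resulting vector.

First find the eigenvalue: Av = (1, 1) = 1·(1, 1), so λ = 1.
Then A^5 v = λ^5·v = 1^5·(1, 1) = 1·(1, 1) = (1, 1).

(1, 1)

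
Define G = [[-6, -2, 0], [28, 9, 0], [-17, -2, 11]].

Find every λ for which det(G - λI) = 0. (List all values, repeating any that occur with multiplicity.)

The characteristic polynomial is p(λ) = det(λI - G).
Cofactor expansion gives p(λ) = λ^3 - 14λ^2 + 35λ - 22.
Since p(1) = 0, λ = 1 is a root.
Factor out (λ - 1): p(λ) = (λ - 1)·(λ^2 - 13λ + 22).
The quadratic factors as (λ - 2)·(λ - 11).
Eigenvalues: 1, 2, 11.

1, 2, 11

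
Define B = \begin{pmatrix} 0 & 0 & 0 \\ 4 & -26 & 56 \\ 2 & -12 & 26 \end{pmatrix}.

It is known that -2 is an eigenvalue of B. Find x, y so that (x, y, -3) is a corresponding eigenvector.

We need (B + 2I)v = 0.
B + 2I = [[2, 0, 0], [4, -24, 56], [2, -12, 28]].
Row 1: (2)·x + (0)·y + (0)·-3 = 0
Row 2: (4)·x + (-24)·y + (56)·-3 = 0
Row 3: (2)·x + (-12)·y + (28)·-3 = 0
Solving gives x = 0, y = -7.
Check: B·(0, -7, -3) = (0, 14, 6) = -2·(0, -7, -3).

0, -7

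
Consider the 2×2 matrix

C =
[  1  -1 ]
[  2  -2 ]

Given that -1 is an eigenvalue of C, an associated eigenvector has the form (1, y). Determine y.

2

We need (C + 1I)v = 0.
C + 1I = [[2, -1], [2, -1]].
Row 1: (2)·1 + (-1)·y = 0
Row 2: (2)·1 + (-1)·y = 0
Solving gives y = 2.
Check: C·(1, 2) = (-1, -2) = -1·(1, 2).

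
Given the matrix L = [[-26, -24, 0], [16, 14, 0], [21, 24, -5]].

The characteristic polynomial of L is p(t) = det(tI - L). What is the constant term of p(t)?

100

p(t) = t^3 + 17t^2 + 80t + 100.
The constant term is 100.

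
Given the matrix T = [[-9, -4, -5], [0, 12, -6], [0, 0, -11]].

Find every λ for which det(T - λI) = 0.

T is upper triangular, so its eigenvalues are the diagonal entries.
Diagonal: -9, 12, -11.

-11, -9, 12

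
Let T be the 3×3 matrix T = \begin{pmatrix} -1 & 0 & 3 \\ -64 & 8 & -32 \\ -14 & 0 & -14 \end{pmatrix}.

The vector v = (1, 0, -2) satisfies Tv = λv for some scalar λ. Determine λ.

Compute Tv: T·(1, 0, -2) = (-7, 0, 14).
Since Tv = λv, compare component 1: -7 = λ·1, so λ = -7.

-7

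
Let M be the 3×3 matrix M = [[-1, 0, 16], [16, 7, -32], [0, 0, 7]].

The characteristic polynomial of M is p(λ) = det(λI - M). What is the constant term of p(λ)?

p(λ) = λ^3 - 13λ^2 + 35λ + 49.
The constant term is 49.

49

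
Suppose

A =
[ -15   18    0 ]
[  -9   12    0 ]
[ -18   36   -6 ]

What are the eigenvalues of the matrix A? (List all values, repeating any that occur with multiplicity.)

-6, -6, 3

Set up det(λI - A) = 0.
Cofactor expansion gives p(λ) = λ^3 + 9λ^2 - 108.
Since p(3) = 0, λ = 3 is a root.
Dividing by (λ - 3) leaves λ^2 + 12λ + 36.
The quadratic factor is (λ + 6)^2.
Eigenvalues: -6, -6, 3.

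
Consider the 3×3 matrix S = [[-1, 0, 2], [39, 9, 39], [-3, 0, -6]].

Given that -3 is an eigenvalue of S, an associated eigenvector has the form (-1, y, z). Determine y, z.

0, 1

We need (S + 3I)v = 0.
S + 3I = [[2, 0, 2], [39, 12, 39], [-3, 0, -3]].
Row 1: (2)·-1 + (0)·y + (2)·z = 0
Row 2: (39)·-1 + (12)·y + (39)·z = 0
Row 3: (-3)·-1 + (0)·y + (-3)·z = 0
Solving gives y = 0, z = 1.
Check: S·(-1, 0, 1) = (3, 0, -3) = -3·(-1, 0, 1).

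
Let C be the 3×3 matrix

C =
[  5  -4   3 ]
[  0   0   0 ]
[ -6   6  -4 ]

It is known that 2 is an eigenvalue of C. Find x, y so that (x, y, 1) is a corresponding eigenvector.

We need (C - 2I)v = 0.
C - 2I = [[3, -4, 3], [0, -2, 0], [-6, 6, -6]].
Row 1: (3)·x + (-4)·y + (3)·1 = 0
Row 2: (0)·x + (-2)·y + (0)·1 = 0
Row 3: (-6)·x + (6)·y + (-6)·1 = 0
Solving gives x = -1, y = 0.
Check: C·(-1, 0, 1) = (-2, 0, 2) = 2·(-1, 0, 1).

-1, 0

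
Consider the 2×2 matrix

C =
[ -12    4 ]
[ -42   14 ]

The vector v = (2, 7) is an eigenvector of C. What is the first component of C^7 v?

256

First find the eigenvalue: Cv = (4, 14) = 2·(2, 7), so λ = 2.
Then C^7 v = λ^7·v = 2^7·(2, 7) = 128·(2, 7) = (256, 896).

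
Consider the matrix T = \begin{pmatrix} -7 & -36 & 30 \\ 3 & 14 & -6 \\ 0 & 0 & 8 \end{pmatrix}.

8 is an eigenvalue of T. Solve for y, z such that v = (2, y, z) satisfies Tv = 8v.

We need (T - 8I)v = 0.
T - 8I = [[-15, -36, 30], [3, 6, -6], [0, 0, 0]].
Row 1: (-15)·2 + (-36)·y + (30)·z = 0
Row 2: (3)·2 + (6)·y + (-6)·z = 0
Row 3: (0)·2 + (0)·y + (0)·z = 0
Solving gives y = 0, z = 1.
Check: T·(2, 0, 1) = (16, 0, 8) = 8·(2, 0, 1).

0, 1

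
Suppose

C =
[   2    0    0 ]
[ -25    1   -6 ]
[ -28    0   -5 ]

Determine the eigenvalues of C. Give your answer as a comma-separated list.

Set up det(μI - C) = 0.
Expanding the 3×3 determinant: p(μ) = μ^3 + 2μ^2 - 13μ + 10.
Since p(2) = 0, μ = 2 is a root.
Dividing by (μ - 2) leaves μ^2 + 4μ - 5.
The quadratic factors as (μ + 5)·(μ - 1).
Eigenvalues: -5, 1, 2.

-5, 1, 2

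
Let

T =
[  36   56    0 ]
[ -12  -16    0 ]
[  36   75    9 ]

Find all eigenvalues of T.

The characteristic polynomial is p(t) = det(tI - T).
Expanding along the first row, p(t) = t^3 - 29t^2 + 276t - 864.
Since p(8) = 0, t = 8 is a root.
Factor out (t - 8): p(t) = (t - 8)·(t^2 - 21t + 108).
The quadratic factors as (t - 9)·(t - 12).
Eigenvalues: 8, 9, 12.

8, 9, 12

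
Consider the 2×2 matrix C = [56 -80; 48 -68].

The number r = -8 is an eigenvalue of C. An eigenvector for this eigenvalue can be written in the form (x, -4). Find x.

We need (C + 8I)v = 0.
C + 8I = [[64, -80], [48, -60]].
Row 1: (64)·x + (-80)·-4 = 0
Row 2: (48)·x + (-60)·-4 = 0
Solving gives x = -5.
Check: C·(-5, -4) = (40, 32) = -8·(-5, -4).

-5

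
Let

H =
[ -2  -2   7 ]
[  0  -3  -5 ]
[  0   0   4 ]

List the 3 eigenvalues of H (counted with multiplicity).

H is upper triangular, so its eigenvalues are the diagonal entries.
Diagonal: -2, -3, 4.

-3, -2, 4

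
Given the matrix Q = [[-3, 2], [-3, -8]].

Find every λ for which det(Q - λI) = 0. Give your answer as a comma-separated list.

-6, -5

det(Q - λI) = (-3 - λ)(-8 - λ) - (2)·(-3) = λ^2 + 11λ + 30.
This factors as (λ + 6)·(λ + 5) = 0.
Eigenvalues: -6, -5.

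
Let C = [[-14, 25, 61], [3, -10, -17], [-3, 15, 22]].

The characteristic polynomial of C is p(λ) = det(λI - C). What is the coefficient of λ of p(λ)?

p(λ) = λ^3 + 2λ^2 - 25λ - 50.
The coefficient of λ is -25.

-25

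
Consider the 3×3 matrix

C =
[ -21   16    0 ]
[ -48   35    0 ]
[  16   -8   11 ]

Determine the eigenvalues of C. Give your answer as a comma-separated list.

3, 11, 11

Set up det(μI - C) = 0.
Expanding the 3×3 determinant: p(μ) = μ^3 - 25μ^2 + 187μ - 363.
Try μ = 11: p(11) = 0, so 11 is a root.
Factor out (μ - 11): p(μ) = (μ - 11)·(μ^2 - 14μ + 33).
The quadratic factors as (μ - 3)·(μ - 11).
Eigenvalues: 3, 11, 11.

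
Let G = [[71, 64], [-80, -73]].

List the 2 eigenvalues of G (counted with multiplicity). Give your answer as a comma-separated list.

det(G - lambda·I) = (71 - lambda)(-73 - lambda) - (64)·(-80) = lambda^2 + 2·lambda - 63.
This factors as (lambda + 9)·(lambda - 7) = 0.
Eigenvalues: -9, 7.

-9, 7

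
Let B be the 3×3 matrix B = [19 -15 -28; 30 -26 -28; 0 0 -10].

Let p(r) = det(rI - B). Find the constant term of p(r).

-440

p(r) = r^3 + 17r^2 + 26r - 440.
The constant term is -440.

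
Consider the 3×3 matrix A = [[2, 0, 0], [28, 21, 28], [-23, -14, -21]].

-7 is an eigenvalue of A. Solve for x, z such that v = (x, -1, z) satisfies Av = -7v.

We need (A + 7I)v = 0.
A + 7I = [[9, 0, 0], [28, 28, 28], [-23, -14, -14]].
Row 1: (9)·x + (0)·-1 + (0)·z = 0
Row 2: (28)·x + (28)·-1 + (28)·z = 0
Row 3: (-23)·x + (-14)·-1 + (-14)·z = 0
Solving gives x = 0, z = 1.
Check: A·(0, -1, 1) = (0, 7, -7) = -7·(0, -1, 1).

0, 1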